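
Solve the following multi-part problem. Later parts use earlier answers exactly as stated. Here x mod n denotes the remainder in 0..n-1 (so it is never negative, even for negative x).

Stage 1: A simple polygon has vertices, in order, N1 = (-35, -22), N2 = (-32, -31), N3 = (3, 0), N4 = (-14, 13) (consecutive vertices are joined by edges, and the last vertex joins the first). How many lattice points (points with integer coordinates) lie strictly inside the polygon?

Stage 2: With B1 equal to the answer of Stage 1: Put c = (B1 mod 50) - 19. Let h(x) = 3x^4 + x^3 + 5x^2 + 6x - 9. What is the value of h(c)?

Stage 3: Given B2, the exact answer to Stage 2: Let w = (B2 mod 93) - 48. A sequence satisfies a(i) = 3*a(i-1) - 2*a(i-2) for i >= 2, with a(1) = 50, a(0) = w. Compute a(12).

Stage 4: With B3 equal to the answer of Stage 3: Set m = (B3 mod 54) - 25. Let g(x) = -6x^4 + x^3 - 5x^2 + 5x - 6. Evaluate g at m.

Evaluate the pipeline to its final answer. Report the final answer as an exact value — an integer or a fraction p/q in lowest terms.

-1178463

Stage 1: cross terms: (-35*-31 - -32*-22)=381, (-32*0 - 3*-31)=93, (3*13 - -14*0)=39, (-14*-22 - -35*13)=763; twice the area = |1276| = 1276; area = 638; boundary points = 3 + 1 + 1 + 7 = 12; strictly interior points = area - boundary/2 + 1 = 633; answer 633
Stage 2: B1 = 633; c = 14; 3*(14)^4 + 1*(14)^3 + 5*(14)^2 + 6*(14)^1 - 9 = (115248) + (2744) + (980) + (84) + (-9) = 119047; answer 119047
Stage 3: B2 = 119047; w = -41; a(2) = 3*(50) - 2*(-41) = 232; iterating: a(2)=232, a(3)=596, a(4)=1324, a(5)=2780, a(6)=5692, a(7)=11516, a(8)=23164, a(9)=46460, a(10)=93052, a(11)=186236, a(12)=372604; answer 372604
Stage 4: B3 = 372604; m = -21; -6*(-21)^4 + 1*(-21)^3 - 5*(-21)^2 + 5*(-21)^1 - 6 = (-1166886) + (-9261) + (-2205) + (-105) + (-6) = -1178463; answer -1178463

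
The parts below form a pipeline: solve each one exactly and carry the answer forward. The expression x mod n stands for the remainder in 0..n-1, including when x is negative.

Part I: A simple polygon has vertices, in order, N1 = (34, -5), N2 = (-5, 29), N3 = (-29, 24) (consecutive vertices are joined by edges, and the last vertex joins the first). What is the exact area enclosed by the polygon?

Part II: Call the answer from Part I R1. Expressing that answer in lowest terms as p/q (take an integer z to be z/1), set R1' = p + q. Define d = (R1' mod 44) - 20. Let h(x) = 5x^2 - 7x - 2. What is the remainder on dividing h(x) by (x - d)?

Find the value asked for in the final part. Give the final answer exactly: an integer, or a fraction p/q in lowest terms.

Part I: cross terms: (34*29 - -5*-5)=961, (-5*24 - -29*29)=721, (-29*-5 - 34*24)=-671; twice the area = |1011| = 1011; area = 1011/2; answer 1011/2
Part II: R1 = 1011/2; threaded value p + q = 1013; d = -19; remainder = value at the root: 5*(-19)^2 - 7*(-19)^1 - 2 = (1805) + (133) + (-2) = 1936; answer 1936

1936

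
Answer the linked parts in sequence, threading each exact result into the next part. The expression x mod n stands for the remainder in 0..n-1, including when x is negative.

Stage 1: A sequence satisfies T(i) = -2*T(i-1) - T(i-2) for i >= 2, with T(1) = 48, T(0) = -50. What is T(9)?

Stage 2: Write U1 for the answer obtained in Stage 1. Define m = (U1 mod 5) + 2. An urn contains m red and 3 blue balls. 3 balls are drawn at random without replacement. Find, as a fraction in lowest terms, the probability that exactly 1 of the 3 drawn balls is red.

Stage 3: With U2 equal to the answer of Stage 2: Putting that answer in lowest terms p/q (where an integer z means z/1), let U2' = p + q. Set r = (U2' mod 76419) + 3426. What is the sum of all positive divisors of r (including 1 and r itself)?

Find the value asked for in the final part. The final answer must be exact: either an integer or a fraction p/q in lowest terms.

3648

Stage 1: T(2) = -2*(48) - 1*(-50) = -46; iterating: T(2)=-46, T(3)=44, T(4)=-42, T(5)=40, T(6)=-38, T(7)=36, T(8)=-34, T(9)=32; answer 32
Stage 2: U1 = 32; m = 4; total draws C(7,3) = 35; favorable C(4,1)*C(3,2) = 12; P = 12/35; answer 12/35
Stage 3: U2 = 12/35; threaded value p + q = 47; r = 3473; 3473 = 23 * 151; sigma = (1 + 23) * (1 + 151) = 24 * 152 = 3648; answer 3648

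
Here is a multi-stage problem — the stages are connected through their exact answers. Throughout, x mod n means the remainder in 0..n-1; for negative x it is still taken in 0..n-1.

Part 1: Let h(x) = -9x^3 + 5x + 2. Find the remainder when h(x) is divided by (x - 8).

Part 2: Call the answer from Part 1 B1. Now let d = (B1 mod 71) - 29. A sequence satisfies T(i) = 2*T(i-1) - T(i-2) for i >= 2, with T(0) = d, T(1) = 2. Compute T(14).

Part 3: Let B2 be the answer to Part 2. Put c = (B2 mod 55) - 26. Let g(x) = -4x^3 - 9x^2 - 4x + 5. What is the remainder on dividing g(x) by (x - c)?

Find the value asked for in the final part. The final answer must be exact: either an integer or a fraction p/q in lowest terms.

-22316

Part 1: remainder = value at the root: -9*(8)^3 + 5*(8)^1 + 2 = (-4608) + (40) + (2) = -4566; answer -4566
Part 2: B1 = -4566; d = 20; T(2) = 2*(2) - 1*(20) = -16; iterating: T(2)=-16, T(3)=-34, T(4)=-52, T(5)=-70, T(6)=-88, T(7)=-106, T(8)=-124, T(9)=-142, T(10)=-160, T(11)=-178, T(12)=-196, T(13)=-214, T(14)=-232; answer -232
Part 3: B2 = -232; c = 17; remainder = value at the root: -4*(17)^3 - 9*(17)^2 - 4*(17)^1 + 5 = (-19652) + (-2601) + (-68) + (5) = -22316; answer -22316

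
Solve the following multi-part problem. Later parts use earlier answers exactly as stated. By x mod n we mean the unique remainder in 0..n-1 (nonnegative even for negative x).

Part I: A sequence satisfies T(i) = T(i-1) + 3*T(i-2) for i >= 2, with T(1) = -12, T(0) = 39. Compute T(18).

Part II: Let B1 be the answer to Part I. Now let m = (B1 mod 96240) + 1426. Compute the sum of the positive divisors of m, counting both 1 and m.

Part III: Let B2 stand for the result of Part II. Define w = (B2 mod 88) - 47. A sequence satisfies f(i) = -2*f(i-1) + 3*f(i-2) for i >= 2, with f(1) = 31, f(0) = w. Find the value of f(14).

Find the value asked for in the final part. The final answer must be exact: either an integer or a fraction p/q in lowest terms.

Part I: T(2) = 1*(-12) + 3*(39) = 105; iterating: T(2)=105, T(3)=69, T(4)=384, T(5)=591, T(6)=1743, T(7)=3516, T(8)=8745, T(9)=19293, T(10)=45528, T(11)=103407, T(12)=239991, T(13)=550212, T(14)=1270185, T(15)=2920821, T(16)=6731376, T(17)=15493839, T(18)=35687967; answer 35687967
Part II: B1 = 35687967; m = 80593; 80593 = 83 * 971; sigma = (1 + 83) * (1 + 971) = 84 * 972 = 81648; answer 81648
Part III: B2 = 81648; w = 25; f(2) = -2*(31) + 3*(25) = 13; iterating: f(2)=13, f(3)=67, f(4)=-95, f(5)=391, f(6)=-1067, f(7)=3307, f(8)=-9815, f(9)=29551, f(10)=-88547, f(11)=265747, f(12)=-797135, f(13)=2391511, f(14)=-7174427; answer -7174427

-7174427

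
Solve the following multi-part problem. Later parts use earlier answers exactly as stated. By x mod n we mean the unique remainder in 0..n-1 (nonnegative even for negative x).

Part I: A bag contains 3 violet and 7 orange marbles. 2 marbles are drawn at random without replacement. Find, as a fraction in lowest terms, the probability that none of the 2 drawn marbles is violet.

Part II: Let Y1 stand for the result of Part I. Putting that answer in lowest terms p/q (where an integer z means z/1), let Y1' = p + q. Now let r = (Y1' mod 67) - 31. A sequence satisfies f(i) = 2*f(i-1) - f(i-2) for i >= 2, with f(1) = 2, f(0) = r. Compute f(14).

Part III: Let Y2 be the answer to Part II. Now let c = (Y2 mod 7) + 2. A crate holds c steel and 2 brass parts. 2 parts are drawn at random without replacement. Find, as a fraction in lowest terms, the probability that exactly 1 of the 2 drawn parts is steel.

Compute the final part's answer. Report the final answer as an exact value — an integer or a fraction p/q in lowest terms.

Part I: total draws C(10,2) = 45; favorable C(7,2) = 21; P = 7/15; answer 7/15
Part II: Y1 = 7/15; threaded value p + q = 22; r = -9; f(2) = 2*(2) - 1*(-9) = 13; iterating: f(2)=13, f(3)=24, f(4)=35, f(5)=46, f(6)=57, f(7)=68, f(8)=79, f(9)=90, f(10)=101, f(11)=112, f(12)=123, f(13)=134, f(14)=145; answer 145
Part III: Y2 = 145; c = 7; total draws C(9,2) = 36; favorable C(7,1)*C(2,1) = 14; P = 7/18; answer 7/18

7/18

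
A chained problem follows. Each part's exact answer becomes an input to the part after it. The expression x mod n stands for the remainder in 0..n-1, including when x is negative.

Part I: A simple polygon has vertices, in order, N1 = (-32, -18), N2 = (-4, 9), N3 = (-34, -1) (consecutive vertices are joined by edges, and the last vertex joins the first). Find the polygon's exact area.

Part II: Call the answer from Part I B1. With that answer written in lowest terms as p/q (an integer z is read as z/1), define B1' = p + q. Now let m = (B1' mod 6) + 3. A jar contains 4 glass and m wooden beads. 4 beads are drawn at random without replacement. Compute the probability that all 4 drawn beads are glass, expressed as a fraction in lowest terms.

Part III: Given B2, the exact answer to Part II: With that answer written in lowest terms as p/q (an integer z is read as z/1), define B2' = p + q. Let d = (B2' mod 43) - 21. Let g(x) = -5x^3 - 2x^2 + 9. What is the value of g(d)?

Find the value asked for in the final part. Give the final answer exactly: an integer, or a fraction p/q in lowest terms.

Part I: cross terms: (-32*9 - -4*-18)=-360, (-4*-1 - -34*9)=310, (-34*-18 - -32*-1)=580; twice the area = |530| = 530; area = 265; answer 265
Part II: B1 = 265; threaded value p + q = 266; m = 5; total draws C(9,4) = 126; favorable C(4,4) = 1; P = 1/126; answer 1/126
Part III: B2 = 1/126; threaded value p + q = 127; d = 20; -5*(20)^3 - 2*(20)^2 + 9 = (-40000) + (-800) + (9) = -40791; answer -40791

-40791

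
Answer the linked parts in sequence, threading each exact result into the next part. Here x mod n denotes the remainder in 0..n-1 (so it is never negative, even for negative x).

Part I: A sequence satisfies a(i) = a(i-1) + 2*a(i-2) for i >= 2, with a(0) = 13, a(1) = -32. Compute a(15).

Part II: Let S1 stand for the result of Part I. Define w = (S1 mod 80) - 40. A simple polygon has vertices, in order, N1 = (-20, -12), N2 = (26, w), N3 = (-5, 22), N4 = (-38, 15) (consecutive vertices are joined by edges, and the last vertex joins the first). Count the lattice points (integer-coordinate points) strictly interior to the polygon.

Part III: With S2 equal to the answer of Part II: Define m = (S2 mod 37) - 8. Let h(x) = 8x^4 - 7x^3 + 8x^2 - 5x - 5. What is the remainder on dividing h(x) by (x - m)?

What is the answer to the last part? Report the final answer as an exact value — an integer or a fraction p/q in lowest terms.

89

Part I: a(2) = 1*(-32) + 2*(13) = -6; iterating: a(2)=-6, a(3)=-70, a(4)=-82, a(5)=-222, a(6)=-386, a(7)=-830, a(8)=-1602, a(9)=-3262, a(10)=-6466, a(11)=-12990, a(12)=-25922, a(13)=-51902, a(14)=-103746, a(15)=-207550; answer -207550
Part II: S1 = -207550; w = 10; cross terms: (-20*10 - 26*-12)=112, (26*22 - -5*10)=622, (-5*15 - -38*22)=761, (-38*-12 - -20*15)=756; twice the area = |2251| = 2251; area = 2251/2; boundary points = 2 + 1 + 1 + 9 = 13; strictly interior points = area - boundary/2 + 1 = 1120; answer 1120
Part III: S2 = 1120; m = 2; remainder = value at the root: 8*(2)^4 - 7*(2)^3 + 8*(2)^2 - 5*(2)^1 - 5 = (128) + (-56) + (32) + (-10) + (-5) = 89; answer 89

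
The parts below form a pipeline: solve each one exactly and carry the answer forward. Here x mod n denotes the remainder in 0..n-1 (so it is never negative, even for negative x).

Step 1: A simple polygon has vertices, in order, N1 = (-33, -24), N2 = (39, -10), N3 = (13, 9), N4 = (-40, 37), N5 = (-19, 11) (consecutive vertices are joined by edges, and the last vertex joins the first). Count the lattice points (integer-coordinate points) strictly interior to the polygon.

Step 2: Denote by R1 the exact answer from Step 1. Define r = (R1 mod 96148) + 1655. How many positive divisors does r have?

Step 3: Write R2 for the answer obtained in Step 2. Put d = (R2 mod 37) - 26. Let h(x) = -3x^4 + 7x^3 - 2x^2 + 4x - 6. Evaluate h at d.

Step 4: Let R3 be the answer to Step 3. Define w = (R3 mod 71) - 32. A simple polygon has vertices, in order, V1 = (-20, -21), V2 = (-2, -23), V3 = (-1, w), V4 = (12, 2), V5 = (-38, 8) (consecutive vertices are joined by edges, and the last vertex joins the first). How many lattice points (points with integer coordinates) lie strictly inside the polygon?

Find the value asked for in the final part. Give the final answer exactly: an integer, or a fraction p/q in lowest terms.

892

Step 1: cross terms: (-33*-10 - 39*-24)=1266, (39*9 - 13*-10)=481, (13*37 - -40*9)=841, (-40*11 - -19*37)=263, (-19*-24 - -33*11)=819; twice the area = |3670| = 3670; area = 1835; boundary points = 2 + 1 + 1 + 1 + 7 = 12; strictly interior points = area - boundary/2 + 1 = 1830; answer 1830
Step 2: R1 = 1830; r = 3485; 3485 = 5 * 17 * 41; number of divisors = (1+1) * (1+1) * (1+1) = 8; answer 8
Step 3: R2 = 8; d = -18; -3*(-18)^4 + 7*(-18)^3 - 2*(-18)^2 + 4*(-18)^1 - 6 = (-314928) + (-40824) + (-648) + (-72) + (-6) = -356478; answer -356478
Step 4: R3 = -356478; w = -19; cross terms: (-20*-23 - -2*-21)=418, (-2*-19 - -1*-23)=15, (-1*2 - 12*-19)=226, (12*8 - -38*2)=172, (-38*-21 - -20*8)=958; twice the area = |1789| = 1789; area = 1789/2; boundary points = 2 + 1 + 1 + 2 + 1 = 7; strictly interior points = area - boundary/2 + 1 = 892; answer 892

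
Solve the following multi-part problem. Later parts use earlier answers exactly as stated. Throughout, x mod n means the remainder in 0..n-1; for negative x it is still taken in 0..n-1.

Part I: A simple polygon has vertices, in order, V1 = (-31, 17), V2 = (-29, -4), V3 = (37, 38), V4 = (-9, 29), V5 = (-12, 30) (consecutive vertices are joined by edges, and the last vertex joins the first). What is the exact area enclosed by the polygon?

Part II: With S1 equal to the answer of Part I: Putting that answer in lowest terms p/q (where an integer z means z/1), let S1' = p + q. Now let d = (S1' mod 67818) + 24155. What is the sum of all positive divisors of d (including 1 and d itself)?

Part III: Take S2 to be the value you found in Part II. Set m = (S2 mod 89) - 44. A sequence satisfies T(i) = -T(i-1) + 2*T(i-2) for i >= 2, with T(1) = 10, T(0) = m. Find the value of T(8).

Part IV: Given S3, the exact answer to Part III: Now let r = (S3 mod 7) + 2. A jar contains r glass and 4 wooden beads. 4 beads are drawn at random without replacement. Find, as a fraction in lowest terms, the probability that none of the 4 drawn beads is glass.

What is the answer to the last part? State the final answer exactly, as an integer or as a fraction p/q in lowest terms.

Part I: cross terms: (-31*-4 - -29*17)=617, (-29*38 - 37*-4)=-954, (37*29 - -9*38)=1415, (-9*30 - -12*29)=78, (-12*17 - -31*30)=726; twice the area = |1882| = 1882; area = 941; answer 941
Part II: S1 = 941; threaded value p + q = 942; d = 25097; 25097 is prime, so its only divisors are 1 and 25097; sigma = 1 + 25097 = 25098; answer 25098
Part III: S2 = 25098; m = -44; T(2) = -1*(10) + 2*(-44) = -98; iterating: T(2)=-98, T(3)=118, T(4)=-314, T(5)=550, T(6)=-1178, T(7)=2278, T(8)=-4634; answer -4634
Part IV: S3 = -4634; r = 2; total draws C(6,4) = 15; favorable C(4,4) = 1; P = 1/15; answer 1/15

1/15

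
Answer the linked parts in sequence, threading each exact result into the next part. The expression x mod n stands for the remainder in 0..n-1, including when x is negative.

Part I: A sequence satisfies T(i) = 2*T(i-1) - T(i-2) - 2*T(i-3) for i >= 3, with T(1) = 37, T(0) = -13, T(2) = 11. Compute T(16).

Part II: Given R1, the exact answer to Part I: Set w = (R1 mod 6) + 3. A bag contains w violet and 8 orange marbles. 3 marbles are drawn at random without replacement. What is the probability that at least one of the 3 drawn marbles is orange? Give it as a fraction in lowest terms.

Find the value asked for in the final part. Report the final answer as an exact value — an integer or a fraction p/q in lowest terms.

Part I: T(3) = 2*(11) - 1*(37) - 2*(-13) = 11; iterating: T(3)=11, T(4)=-63, T(5)=-159, T(6)=-277, T(7)=-269, T(8)=57, T(9)=937, T(10)=2355, T(11)=3659, T(12)=3089, T(13)=-2191, T(14)=-14789, T(15)=-33565, T(16)=-47959; answer -47959
Part II: R1 = -47959; w = 8; total draws C(16,3) = 560; complement C(8,3) = 56; favorable 560 - 56 = 504; P = 9/10; answer 9/10

9/10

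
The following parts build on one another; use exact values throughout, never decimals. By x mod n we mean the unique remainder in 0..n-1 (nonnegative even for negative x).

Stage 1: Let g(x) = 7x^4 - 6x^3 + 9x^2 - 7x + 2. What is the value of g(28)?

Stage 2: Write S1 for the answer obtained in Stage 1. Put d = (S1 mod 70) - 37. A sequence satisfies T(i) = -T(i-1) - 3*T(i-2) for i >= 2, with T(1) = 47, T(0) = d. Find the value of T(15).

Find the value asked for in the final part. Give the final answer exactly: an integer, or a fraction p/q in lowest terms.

Stage 1: 7*(28)^4 - 6*(28)^3 + 9*(28)^2 - 7*(28)^1 + 2 = (4302592) + (-131712) + (7056) + (-196) + (2) = 4177742; answer 4177742
Stage 2: S1 = 4177742; d = -35; T(2) = -1*(47) - 3*(-35) = 58; iterating: T(2)=58, T(3)=-199, T(4)=25, T(5)=572, T(6)=-647, T(7)=-1069, T(8)=3010, T(9)=197, T(10)=-9227, T(11)=8636, T(12)=19045, T(13)=-44953, T(14)=-12182, T(15)=147041; answer 147041

147041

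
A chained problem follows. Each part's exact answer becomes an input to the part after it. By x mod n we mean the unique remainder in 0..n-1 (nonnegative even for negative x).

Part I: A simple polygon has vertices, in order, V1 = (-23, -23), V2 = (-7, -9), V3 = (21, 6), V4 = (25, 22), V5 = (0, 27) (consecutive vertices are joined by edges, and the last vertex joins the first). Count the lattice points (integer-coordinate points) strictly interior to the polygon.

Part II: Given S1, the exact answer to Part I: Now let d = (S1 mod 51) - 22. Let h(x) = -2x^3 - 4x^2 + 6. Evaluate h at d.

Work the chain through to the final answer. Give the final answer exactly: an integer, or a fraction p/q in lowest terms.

Part I: cross terms: (-23*-9 - -7*-23)=46, (-7*6 - 21*-9)=147, (21*22 - 25*6)=312, (25*27 - 0*22)=675, (0*-23 - -23*27)=621; twice the area = |1801| = 1801; area = 1801/2; boundary points = 2 + 1 + 4 + 5 + 1 = 13; strictly interior points = area - boundary/2 + 1 = 895; answer 895
Part II: S1 = 895; d = 6; -2*(6)^3 - 4*(6)^2 + 6 = (-432) + (-144) + (6) = -570; answer -570

-570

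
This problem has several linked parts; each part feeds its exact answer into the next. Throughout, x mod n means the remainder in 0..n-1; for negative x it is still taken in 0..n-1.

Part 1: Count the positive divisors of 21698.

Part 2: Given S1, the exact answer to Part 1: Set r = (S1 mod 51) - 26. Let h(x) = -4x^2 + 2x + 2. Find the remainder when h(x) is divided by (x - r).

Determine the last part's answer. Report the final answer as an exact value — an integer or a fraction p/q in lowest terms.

-1330

Part 1: 21698 = 2 * 19 * 571; number of divisors = (1+1) * (1+1) * (1+1) = 8; answer 8
Part 2: S1 = 8; r = -18; remainder = value at the root: -4*(-18)^2 + 2*(-18)^1 + 2 = (-1296) + (-36) + (2) = -1330; answer -1330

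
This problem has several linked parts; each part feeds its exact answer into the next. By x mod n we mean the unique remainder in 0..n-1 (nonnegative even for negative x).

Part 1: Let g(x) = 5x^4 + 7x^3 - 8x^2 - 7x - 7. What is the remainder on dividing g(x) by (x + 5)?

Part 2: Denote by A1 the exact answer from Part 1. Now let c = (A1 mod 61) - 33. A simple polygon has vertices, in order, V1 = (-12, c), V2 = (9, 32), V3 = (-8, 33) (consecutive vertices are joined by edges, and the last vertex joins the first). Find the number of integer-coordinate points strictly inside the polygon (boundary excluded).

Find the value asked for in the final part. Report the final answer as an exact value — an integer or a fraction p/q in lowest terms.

528

Part 1: remainder = value at the root: 5*(-5)^4 + 7*(-5)^3 - 8*(-5)^2 - 7*(-5)^1 - 7 = (3125) + (-875) + (-200) + (35) + (-7) = 2078; answer 2078
Part 2: A1 = 2078; c = -29; cross terms: (-12*32 - 9*-29)=-123, (9*33 - -8*32)=553, (-8*-29 - -12*33)=628; twice the area = |1058| = 1058; area = 529; boundary points = 1 + 1 + 2 = 4; strictly interior points = area - boundary/2 + 1 = 528; answer 528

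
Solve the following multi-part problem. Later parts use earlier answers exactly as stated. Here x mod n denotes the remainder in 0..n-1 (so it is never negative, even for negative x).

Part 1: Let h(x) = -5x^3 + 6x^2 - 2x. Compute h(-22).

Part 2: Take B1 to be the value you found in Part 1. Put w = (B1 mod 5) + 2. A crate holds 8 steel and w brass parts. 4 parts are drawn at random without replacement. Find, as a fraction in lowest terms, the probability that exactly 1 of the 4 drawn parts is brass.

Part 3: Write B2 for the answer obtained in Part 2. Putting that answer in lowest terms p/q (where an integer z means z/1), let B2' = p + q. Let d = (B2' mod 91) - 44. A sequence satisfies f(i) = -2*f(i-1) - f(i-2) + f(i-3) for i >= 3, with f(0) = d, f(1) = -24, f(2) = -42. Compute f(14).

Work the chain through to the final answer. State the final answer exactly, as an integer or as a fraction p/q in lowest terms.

-5739

Part 1: -5*(-22)^3 + 6*(-22)^2 - 2*(-22)^1 = (53240) + (2904) + (44) = 56188; answer 56188
Part 2: B1 = 56188; w = 5; total draws C(13,4) = 715; favorable C(5,1)*C(8,3) = 280; P = 56/143; answer 56/143
Part 3: B2 = 56/143; threaded value p + q = 199; d = -27; f(3) = -2*(-42) - 1*(-24) + 1*(-27) = 81; iterating: f(3)=81, f(4)=-144, f(5)=165, f(6)=-105, f(7)=-99, f(8)=468, f(9)=-942, f(10)=1317, f(11)=-1224, f(12)=189, f(13)=2163, f(14)=-5739; answer -5739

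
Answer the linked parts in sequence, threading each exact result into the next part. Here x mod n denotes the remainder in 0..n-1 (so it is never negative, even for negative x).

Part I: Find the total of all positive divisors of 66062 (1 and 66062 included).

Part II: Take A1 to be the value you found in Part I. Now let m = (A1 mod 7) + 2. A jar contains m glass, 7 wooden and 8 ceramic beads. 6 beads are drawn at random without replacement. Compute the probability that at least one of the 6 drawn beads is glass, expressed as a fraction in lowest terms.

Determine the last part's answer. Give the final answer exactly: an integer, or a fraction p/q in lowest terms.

149/204

Part I: 66062 = 2 * 17 * 29 * 67; sigma = (1 + 2) * (1 + 17) * (1 + 29) * (1 + 67) = 3 * 18 * 30 * 68 = 110160; answer 110160
Part II: A1 = 110160; m = 3; total draws C(18,6) = 18564; complement C(15,6) = 5005; favorable 18564 - 5005 = 13559; P = 149/204; answer 149/204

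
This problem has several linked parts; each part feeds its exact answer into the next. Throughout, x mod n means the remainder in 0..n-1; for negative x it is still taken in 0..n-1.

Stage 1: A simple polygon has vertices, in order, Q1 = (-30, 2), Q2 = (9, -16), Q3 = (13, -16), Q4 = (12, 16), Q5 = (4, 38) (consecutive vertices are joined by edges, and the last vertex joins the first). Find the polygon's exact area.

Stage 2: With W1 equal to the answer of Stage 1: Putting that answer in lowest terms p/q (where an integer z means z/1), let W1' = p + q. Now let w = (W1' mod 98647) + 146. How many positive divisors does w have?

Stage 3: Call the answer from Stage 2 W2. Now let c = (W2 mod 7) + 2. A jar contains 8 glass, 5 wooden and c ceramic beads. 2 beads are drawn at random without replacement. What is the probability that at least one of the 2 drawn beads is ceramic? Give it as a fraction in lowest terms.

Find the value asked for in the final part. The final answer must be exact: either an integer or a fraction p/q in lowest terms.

25/51

Stage 1: cross terms: (-30*-16 - 9*2)=462, (9*-16 - 13*-16)=64, (13*16 - 12*-16)=400, (12*38 - 4*16)=392, (4*2 - -30*38)=1148; twice the area = |2466| = 2466; area = 1233; answer 1233
Stage 2: W1 = 1233; threaded value p + q = 1234; w = 1380; 1380 = 2^2 * 3 * 5 * 23; number of divisors = (2+1) * (1+1) * (1+1) * (1+1) = 24; answer 24
Stage 3: W2 = 24; c = 5; total draws C(18,2) = 153; complement C(13,2) = 78; favorable 153 - 78 = 75; P = 25/51; answer 25/51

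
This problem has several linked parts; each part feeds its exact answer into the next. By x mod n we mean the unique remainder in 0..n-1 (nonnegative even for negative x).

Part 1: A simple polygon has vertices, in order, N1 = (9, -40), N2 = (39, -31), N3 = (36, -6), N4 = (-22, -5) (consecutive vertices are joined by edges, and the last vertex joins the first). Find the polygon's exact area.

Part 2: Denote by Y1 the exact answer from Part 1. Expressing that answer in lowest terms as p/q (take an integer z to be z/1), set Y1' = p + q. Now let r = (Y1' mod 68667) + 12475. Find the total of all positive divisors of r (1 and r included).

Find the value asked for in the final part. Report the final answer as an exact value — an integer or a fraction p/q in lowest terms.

Part 1: cross terms: (9*-31 - 39*-40)=1281, (39*-6 - 36*-31)=882, (36*-5 - -22*-6)=-312, (-22*-40 - 9*-5)=925; twice the area = |2776| = 2776; area = 1388; answer 1388
Part 2: Y1 = 1388; threaded value p + q = 1389; r = 13864; 13864 = 2^3 * 1733; sigma = (1 + 2 + 4 + 8) * (1 + 1733) = 15 * 1734 = 26010; answer 26010

26010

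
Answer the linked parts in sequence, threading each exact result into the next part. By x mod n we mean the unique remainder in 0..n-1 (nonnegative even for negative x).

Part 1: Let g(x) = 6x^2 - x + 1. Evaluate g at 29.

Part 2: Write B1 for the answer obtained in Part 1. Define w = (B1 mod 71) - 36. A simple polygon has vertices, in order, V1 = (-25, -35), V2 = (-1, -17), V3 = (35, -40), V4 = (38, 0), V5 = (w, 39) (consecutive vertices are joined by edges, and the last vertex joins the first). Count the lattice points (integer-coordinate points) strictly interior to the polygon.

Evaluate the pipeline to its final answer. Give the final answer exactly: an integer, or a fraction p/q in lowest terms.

2263

Part 1: 6*(29)^2 - 1*(29)^1 + 1 = (5046) + (-29) + (1) = 5018; answer 5018
Part 2: B1 = 5018; w = 12; cross terms: (-25*-17 - -1*-35)=390, (-1*-40 - 35*-17)=635, (35*0 - 38*-40)=1520, (38*39 - 12*0)=1482, (12*-35 - -25*39)=555; twice the area = |4582| = 4582; area = 2291; boundary points = 6 + 1 + 1 + 13 + 37 = 58; strictly interior points = area - boundary/2 + 1 = 2263; answer 2263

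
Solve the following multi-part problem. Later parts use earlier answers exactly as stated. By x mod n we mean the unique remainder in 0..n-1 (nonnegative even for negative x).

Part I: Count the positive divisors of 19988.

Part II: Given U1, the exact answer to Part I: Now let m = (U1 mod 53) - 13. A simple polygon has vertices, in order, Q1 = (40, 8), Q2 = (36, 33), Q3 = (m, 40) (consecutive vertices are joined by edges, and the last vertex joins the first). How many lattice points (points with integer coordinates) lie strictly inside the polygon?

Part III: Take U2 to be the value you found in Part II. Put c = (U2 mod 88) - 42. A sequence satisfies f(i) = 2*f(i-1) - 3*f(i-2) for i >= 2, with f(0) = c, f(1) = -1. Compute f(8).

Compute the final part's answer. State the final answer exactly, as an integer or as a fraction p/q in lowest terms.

Part I: 19988 = 2^2 * 19 * 263; number of divisors = (2+1) * (1+1) * (1+1) = 12; answer 12
Part II: U1 = 12; m = -1; cross terms: (40*33 - 36*8)=1032, (36*40 - -1*33)=1473, (-1*8 - 40*40)=-1608; twice the area = |897| = 897; area = 897/2; boundary points = 1 + 1 + 1 = 3; strictly interior points = area - boundary/2 + 1 = 448; answer 448
Part III: U2 = 448; c = -34; f(2) = 2*(-1) - 3*(-34) = 100; iterating: f(2)=100, f(3)=203, f(4)=106, f(5)=-397, f(6)=-1112, f(7)=-1033, f(8)=1270; answer 1270

1270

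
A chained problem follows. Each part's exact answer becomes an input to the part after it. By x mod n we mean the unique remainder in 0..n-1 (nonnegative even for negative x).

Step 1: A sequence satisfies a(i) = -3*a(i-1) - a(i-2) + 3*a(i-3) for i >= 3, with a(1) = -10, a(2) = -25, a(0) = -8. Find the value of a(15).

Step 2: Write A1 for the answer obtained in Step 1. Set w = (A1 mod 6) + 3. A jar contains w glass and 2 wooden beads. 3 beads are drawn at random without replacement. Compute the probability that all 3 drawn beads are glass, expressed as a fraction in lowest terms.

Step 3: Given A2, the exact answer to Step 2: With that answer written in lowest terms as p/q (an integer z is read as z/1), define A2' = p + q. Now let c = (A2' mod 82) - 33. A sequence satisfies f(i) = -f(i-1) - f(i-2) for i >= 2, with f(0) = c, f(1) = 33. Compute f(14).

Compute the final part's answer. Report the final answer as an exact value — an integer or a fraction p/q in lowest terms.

-6

Step 1: a(3) = -3*(-25) - 1*(-10) + 3*(-8) = 61; iterating: a(3)=61, a(4)=-188, a(5)=428, a(6)=-913, a(7)=1747, a(8)=-3044, a(9)=4646, a(10)=-5653, a(11)=3181, a(12)=10048, a(13)=-50284, a(14)=150347, a(15)=-370613; answer -370613
Step 2: A1 = -370613; w = 4; total draws C(6,3) = 20; favorable C(4,3) = 4; P = 1/5; answer 1/5
Step 3: A2 = 1/5; threaded value p + q = 6; c = -27; f(2) = -1*(33) - 1*(-27) = -6; iterating: f(2)=-6, f(3)=-27, f(4)=33, f(5)=-6, f(6)=-27, f(7)=33, f(8)=-6, f(9)=-27, f(10)=33, f(11)=-6, f(12)=-27, f(13)=33, f(14)=-6; answer -6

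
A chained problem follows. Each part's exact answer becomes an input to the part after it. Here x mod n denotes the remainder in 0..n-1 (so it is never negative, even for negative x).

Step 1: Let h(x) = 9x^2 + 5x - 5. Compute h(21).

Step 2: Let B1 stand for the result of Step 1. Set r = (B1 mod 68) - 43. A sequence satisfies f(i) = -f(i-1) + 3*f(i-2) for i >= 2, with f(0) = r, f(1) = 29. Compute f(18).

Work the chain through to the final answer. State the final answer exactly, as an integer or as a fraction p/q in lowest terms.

-9893018

Step 1: 9*(21)^2 + 5*(21)^1 - 5 = (3969) + (105) + (-5) = 4069; answer 4069
Step 2: B1 = 4069; r = 14; f(2) = -1*(29) + 3*(14) = 13; iterating: f(2)=13, f(3)=74, f(4)=-35, f(5)=257, f(6)=-362, f(7)=1133, f(8)=-2219, f(9)=5618, f(10)=-12275, f(11)=29129, f(12)=-65954, f(13)=153341, f(14)=-351203, f(15)=811226, f(16)=-1864835, f(17)=4298513, f(18)=-9893018; answer -9893018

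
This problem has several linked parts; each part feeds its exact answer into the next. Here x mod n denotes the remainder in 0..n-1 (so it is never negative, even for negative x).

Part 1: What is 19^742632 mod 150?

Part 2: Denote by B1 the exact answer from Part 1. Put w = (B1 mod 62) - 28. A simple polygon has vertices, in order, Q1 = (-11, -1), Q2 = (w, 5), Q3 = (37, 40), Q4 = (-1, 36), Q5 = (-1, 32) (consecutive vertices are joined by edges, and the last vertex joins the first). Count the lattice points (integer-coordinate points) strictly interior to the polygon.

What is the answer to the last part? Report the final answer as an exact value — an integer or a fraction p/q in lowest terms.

Part 1: squarings mod 150: 19^1=19, 19^2=61, 19^4=121, 19^8=91, 19^16=31, 19^32=61, 19^64=121, 19^128=91, 19^256=31, 19^512=61, 19^1024=121, 19^2048=91, 19^4096=31, 19^8192=61, 19^16384=121, 19^32768=91, 19^65536=31, 19^131072=61, 19^262144=121, 19^524288=91; 19^742632 = 19^8 * 19^32 * 19^64 * 19^128 * 19^1024 * 19^4096 * 19^16384 * 19^65536 * 19^131072 * 19^524288 = 61 (mod 150); answer 61
Part 2: B1 = 61; w = 33; cross terms: (-11*5 - 33*-1)=-22, (33*40 - 37*5)=1135, (37*36 - -1*40)=1372, (-1*32 - -1*36)=4, (-1*-1 - -11*32)=353; twice the area = |2842| = 2842; area = 1421; boundary points = 2 + 1 + 2 + 4 + 1 = 10; strictly interior points = area - boundary/2 + 1 = 1417; answer 1417

1417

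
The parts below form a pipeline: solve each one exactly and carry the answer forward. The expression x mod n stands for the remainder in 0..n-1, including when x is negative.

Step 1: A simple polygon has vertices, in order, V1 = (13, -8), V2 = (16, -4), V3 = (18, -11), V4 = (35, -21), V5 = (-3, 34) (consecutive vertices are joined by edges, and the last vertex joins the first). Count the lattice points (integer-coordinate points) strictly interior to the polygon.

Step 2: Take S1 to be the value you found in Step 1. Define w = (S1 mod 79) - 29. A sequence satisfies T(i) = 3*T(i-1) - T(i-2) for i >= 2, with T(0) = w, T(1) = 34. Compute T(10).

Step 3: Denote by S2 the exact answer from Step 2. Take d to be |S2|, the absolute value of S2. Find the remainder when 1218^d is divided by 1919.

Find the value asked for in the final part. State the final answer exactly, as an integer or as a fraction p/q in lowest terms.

1046

Step 1: cross terms: (13*-4 - 16*-8)=76, (16*-11 - 18*-4)=-104, (18*-21 - 35*-11)=7, (35*34 - -3*-21)=1127, (-3*-8 - 13*34)=-418; twice the area = |688| = 688; area = 344; boundary points = 1 + 1 + 1 + 1 + 2 = 6; strictly interior points = area - boundary/2 + 1 = 342; answer 342
Step 2: S1 = 342; w = -3; T(2) = 3*(34) - 1*(-3) = 105; iterating: T(2)=105, T(3)=281, T(4)=738, T(5)=1933, T(6)=5061, T(7)=13250, T(8)=34689, T(9)=90817, T(10)=237762; answer 237762
Step 3: S2 = 237762; d = 237762; squarings mod 1919: 1218^1=1218, 1218^2=137, 1218^4=1498, 1218^8=693, 1218^16=499, 1218^32=1450, 1218^64=1195, 1218^128=289, 1218^256=1004, 1218^512=541, 1218^1024=993, 1218^2048=1602, 1218^4096=701, 1218^8192=137, 1218^16384=1498, 1218^32768=693, 1218^65536=499, 1218^131072=1450; 1218^237762 = 1218^2 * 1218^64 * 1218^128 * 1218^8192 * 1218^32768 * 1218^65536 * 1218^131072 = 1046 (mod 1919); answer 1046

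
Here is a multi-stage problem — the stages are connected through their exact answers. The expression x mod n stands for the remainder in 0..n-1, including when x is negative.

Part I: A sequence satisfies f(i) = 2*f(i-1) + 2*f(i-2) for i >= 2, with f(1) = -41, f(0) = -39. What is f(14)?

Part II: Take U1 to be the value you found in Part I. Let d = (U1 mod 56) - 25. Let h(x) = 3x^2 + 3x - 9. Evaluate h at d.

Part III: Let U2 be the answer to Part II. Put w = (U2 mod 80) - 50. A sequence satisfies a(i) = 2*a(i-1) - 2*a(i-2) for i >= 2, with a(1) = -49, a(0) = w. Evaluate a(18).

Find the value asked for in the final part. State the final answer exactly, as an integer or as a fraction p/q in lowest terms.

Part I: f(2) = 2*(-41) + 2*(-39) = -160; iterating: f(2)=-160, f(3)=-402, f(4)=-1124, f(5)=-3052, f(6)=-8352, f(7)=-22808, f(8)=-62320, f(9)=-170256, f(10)=-465152, f(11)=-1270816, f(12)=-3471936, f(13)=-9485504, f(14)=-25914880; answer -25914880
Part II: U1 = -25914880; d = -9; 3*(-9)^2 + 3*(-9)^1 - 9 = (243) + (-27) + (-9) = 207; answer 207
Part III: U2 = 207; w = -3; a(2) = 2*(-49) - 2*(-3) = -92; iterating: a(2)=-92, a(3)=-86, a(4)=12, a(5)=196, a(6)=368, a(7)=344, a(8)=-48, a(9)=-784, a(10)=-1472, a(11)=-1376, a(12)=192, a(13)=3136, a(14)=5888, a(15)=5504, a(16)=-768, a(17)=-12544, a(18)=-23552; answer -23552

-23552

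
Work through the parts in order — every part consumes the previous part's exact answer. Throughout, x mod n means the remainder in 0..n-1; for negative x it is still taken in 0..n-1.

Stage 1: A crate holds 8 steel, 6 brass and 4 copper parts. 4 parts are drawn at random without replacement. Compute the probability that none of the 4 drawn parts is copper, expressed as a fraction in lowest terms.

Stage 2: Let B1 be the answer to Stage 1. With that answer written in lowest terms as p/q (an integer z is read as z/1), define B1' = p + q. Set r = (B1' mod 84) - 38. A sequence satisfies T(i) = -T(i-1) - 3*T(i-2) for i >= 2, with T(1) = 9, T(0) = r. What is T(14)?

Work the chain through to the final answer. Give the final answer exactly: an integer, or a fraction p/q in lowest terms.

-6462

Stage 1: total draws C(18,4) = 3060; favorable C(14,4) = 1001; P = 1001/3060; answer 1001/3060
Stage 2: B1 = 1001/3060; threaded value p + q = 4061; r = -9; T(2) = -1*(9) - 3*(-9) = 18; iterating: T(2)=18, T(3)=-45, T(4)=-9, T(5)=144, T(6)=-117, T(7)=-315, T(8)=666, T(9)=279, T(10)=-2277, T(11)=1440, T(12)=5391, T(13)=-9711, T(14)=-6462; answer -6462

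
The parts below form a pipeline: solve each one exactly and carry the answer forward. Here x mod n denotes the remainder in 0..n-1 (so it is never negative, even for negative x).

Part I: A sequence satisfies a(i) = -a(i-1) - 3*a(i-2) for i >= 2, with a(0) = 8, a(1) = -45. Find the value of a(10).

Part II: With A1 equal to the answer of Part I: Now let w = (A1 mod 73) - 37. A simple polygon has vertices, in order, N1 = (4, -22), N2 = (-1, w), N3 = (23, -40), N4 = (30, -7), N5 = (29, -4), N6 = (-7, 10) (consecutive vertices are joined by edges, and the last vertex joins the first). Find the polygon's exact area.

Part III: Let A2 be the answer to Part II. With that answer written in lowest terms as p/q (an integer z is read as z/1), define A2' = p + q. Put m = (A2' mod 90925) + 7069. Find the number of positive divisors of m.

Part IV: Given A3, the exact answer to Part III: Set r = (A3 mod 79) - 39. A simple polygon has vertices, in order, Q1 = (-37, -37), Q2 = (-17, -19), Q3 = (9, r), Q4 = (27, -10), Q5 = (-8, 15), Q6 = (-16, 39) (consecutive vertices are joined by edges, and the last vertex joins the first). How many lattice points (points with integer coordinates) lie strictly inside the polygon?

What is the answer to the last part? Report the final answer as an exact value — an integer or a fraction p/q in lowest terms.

Part I: a(2) = -1*(-45) - 3*(8) = 21; iterating: a(2)=21, a(3)=114, a(4)=-177, a(5)=-165, a(6)=696, a(7)=-201, a(8)=-1887, a(9)=2490, a(10)=3171; answer 3171
Part II: A1 = 3171; w = -5; cross terms: (4*-5 - -1*-22)=-42, (-1*-40 - 23*-5)=155, (23*-7 - 30*-40)=1039, (30*-4 - 29*-7)=83, (29*10 - -7*-4)=262, (-7*-22 - 4*10)=114; twice the area = |1611| = 1611; area = 1611/2; answer 1611/2
Part III: A2 = 1611/2; threaded value p + q = 1613; m = 8682; 8682 = 2 * 3 * 1447; number of divisors = (1+1) * (1+1) * (1+1) = 8; answer 8
Part IV: A3 = 8; r = -31; cross terms: (-37*-19 - -17*-37)=74, (-17*-31 - 9*-19)=698, (9*-10 - 27*-31)=747, (27*15 - -8*-10)=325, (-8*39 - -16*15)=-72, (-16*-37 - -37*39)=2035; twice the area = |3807| = 3807; area = 3807/2; boundary points = 2 + 2 + 3 + 5 + 8 + 1 = 21; strictly interior points = area - boundary/2 + 1 = 1894; answer 1894

1894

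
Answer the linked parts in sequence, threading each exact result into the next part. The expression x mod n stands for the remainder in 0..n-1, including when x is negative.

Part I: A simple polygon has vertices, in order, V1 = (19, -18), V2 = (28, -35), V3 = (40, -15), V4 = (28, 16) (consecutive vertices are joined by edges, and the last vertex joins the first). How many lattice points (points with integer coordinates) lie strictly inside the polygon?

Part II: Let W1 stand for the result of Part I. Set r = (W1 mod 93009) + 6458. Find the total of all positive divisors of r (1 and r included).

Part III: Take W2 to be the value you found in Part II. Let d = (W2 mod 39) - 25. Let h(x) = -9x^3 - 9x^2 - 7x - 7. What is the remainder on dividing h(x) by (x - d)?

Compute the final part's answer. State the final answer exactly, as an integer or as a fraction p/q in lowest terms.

Part I: cross terms: (19*-35 - 28*-18)=-161, (28*-15 - 40*-35)=980, (40*16 - 28*-15)=1060, (28*-18 - 19*16)=-808; twice the area = |1071| = 1071; area = 1071/2; boundary points = 1 + 4 + 1 + 1 = 7; strictly interior points = area - boundary/2 + 1 = 533; answer 533
Part II: W1 = 533; r = 6991; 6991 is prime, so its only divisors are 1 and 6991; sigma = 1 + 6991 = 6992; answer 6992
Part III: W2 = 6992; d = -14; remainder = value at the root: -9*(-14)^3 - 9*(-14)^2 - 7*(-14)^1 - 7 = (24696) + (-1764) + (98) + (-7) = 23023; answer 23023

23023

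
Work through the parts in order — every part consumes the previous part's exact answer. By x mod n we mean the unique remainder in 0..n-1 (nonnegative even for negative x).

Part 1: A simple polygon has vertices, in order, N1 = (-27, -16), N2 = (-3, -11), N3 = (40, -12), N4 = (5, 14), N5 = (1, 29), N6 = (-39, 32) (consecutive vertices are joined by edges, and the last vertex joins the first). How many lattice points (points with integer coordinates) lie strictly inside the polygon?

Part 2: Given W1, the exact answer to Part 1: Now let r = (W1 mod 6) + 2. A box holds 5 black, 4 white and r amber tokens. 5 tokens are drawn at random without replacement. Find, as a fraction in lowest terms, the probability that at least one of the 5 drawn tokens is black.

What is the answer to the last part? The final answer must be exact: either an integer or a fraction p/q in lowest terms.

Part 1: cross terms: (-27*-11 - -3*-16)=249, (-3*-12 - 40*-11)=476, (40*14 - 5*-12)=620, (5*29 - 1*14)=131, (1*32 - -39*29)=1163, (-39*-16 - -27*32)=1488; twice the area = |4127| = 4127; area = 4127/2; boundary points = 1 + 1 + 1 + 1 + 1 + 12 = 17; strictly interior points = area - boundary/2 + 1 = 2056; answer 2056
Part 2: W1 = 2056; r = 6; total draws C(15,5) = 3003; complement C(10,5) = 252; favorable 3003 - 252 = 2751; P = 131/143; answer 131/143

131/143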